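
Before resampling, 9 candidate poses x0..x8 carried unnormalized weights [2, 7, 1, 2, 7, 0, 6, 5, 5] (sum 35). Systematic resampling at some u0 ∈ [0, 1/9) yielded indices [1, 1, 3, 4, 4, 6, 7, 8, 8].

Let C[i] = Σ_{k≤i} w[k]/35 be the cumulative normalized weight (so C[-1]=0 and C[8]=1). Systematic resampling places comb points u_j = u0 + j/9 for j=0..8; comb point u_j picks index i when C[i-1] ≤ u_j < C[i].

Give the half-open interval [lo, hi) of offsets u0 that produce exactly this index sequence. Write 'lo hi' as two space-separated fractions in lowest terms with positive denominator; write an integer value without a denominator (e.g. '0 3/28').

5/63 31/315

C = [2/35, 9/35, 2/7, 12/35, 19/35, 19/35, 5/7, 6/7, 1]
j=0 picked index 1: u0 ∈ [2/35, 9/35)
j=1 picked index 1: u0 ∈ [-17/315, 46/315)
j=2 picked index 3: u0 ∈ [4/63, 38/315)
j=3 picked index 4: u0 ∈ [1/105, 22/105)
j=4 picked index 4: u0 ∈ [-32/315, 31/315)
j=5 picked index 6: u0 ∈ [-4/315, 10/63)
j=6 picked index 7: u0 ∈ [1/21, 4/21)
j=7 picked index 8: u0 ∈ [5/63, 2/9)
j=8 picked index 8: u0 ∈ [-2/63, 1/9)
intersection: [5/63, 31/315)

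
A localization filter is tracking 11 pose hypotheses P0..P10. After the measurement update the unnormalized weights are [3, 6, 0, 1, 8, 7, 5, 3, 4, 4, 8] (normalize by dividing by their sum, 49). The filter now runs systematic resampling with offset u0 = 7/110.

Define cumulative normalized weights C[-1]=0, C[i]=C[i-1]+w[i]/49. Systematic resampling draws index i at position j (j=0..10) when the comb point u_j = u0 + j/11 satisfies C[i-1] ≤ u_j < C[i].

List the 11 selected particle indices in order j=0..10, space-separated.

C = [3/49, 9/49, 9/49, 10/49, 18/49, 25/49, 30/49, 33/49, 37/49, 41/49, 1]
j=0: u_0=7/110 ∈ [3/49, 9/49) → index 1
j=1: u_1=17/110 ∈ [3/49, 9/49) → index 1
j=2: u_2=27/110 ∈ [10/49, 18/49) → index 4
j=3: u_3=37/110 ∈ [10/49, 18/49) → index 4
j=4: u_4=47/110 ∈ [18/49, 25/49) → index 5
j=5: u_5=57/110 ∈ [25/49, 30/49) → index 6
j=6: u_6=67/110 ∈ [25/49, 30/49) → index 6
j=7: u_7=7/10 ∈ [33/49, 37/49) → index 8
j=8: u_8=87/110 ∈ [37/49, 41/49) → index 9
j=9: u_9=97/110 ∈ [41/49, 1) → index 10
j=10: u_10=107/110 ∈ [41/49, 1) → index 10

1 1 4 4 5 6 6 8 9 10 10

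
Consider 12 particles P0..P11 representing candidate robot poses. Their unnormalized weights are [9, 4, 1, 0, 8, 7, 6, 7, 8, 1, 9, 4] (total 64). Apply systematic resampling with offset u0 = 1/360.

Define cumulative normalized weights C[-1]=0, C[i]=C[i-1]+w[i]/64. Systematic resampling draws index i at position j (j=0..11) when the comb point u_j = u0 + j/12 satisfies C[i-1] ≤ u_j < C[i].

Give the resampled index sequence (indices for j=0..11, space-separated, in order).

C = [9/64, 13/64, 7/32, 7/32, 11/32, 29/64, 35/64, 21/32, 25/32, 51/64, 15/16, 1]
j=0: u_0=1/360 ∈ [0, 9/64) → index 0
j=1: u_1=31/360 ∈ [0, 9/64) → index 0
j=2: u_2=61/360 ∈ [9/64, 13/64) → index 1
j=3: u_3=91/360 ∈ [7/32, 11/32) → index 4
j=4: u_4=121/360 ∈ [7/32, 11/32) → index 4
j=5: u_5=151/360 ∈ [11/32, 29/64) → index 5
j=6: u_6=181/360 ∈ [29/64, 35/64) → index 6
j=7: u_7=211/360 ∈ [35/64, 21/32) → index 7
j=8: u_8=241/360 ∈ [21/32, 25/32) → index 8
j=9: u_9=271/360 ∈ [21/32, 25/32) → index 8
j=10: u_10=301/360 ∈ [51/64, 15/16) → index 10
j=11: u_11=331/360 ∈ [51/64, 15/16) → index 10

0 0 1 4 4 5 6 7 8 8 10 10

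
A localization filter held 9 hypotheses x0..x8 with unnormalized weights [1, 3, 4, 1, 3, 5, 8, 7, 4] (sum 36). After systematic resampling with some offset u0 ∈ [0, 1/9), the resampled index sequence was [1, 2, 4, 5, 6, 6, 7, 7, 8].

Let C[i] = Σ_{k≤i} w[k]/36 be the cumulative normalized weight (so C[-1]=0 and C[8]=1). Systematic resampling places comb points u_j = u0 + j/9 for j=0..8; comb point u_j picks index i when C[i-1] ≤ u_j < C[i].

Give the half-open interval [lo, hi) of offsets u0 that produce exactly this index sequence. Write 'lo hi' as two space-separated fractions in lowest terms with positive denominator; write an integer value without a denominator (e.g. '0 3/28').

1/36 1/9

C = [1/36, 1/9, 2/9, 1/4, 1/3, 17/36, 25/36, 8/9, 1]
j=0 picked index 1: u0 ∈ [1/36, 1/9)
j=1 picked index 2: u0 ∈ [0, 1/9)
j=2 picked index 4: u0 ∈ [1/36, 1/9)
j=3 picked index 5: u0 ∈ [0, 5/36)
j=4 picked index 6: u0 ∈ [1/36, 1/4)
j=5 picked index 6: u0 ∈ [-1/12, 5/36)
j=6 picked index 7: u0 ∈ [1/36, 2/9)
j=7 picked index 7: u0 ∈ [-1/12, 1/9)
j=8 picked index 8: u0 ∈ [0, 1/9)
intersection: [1/36, 1/9)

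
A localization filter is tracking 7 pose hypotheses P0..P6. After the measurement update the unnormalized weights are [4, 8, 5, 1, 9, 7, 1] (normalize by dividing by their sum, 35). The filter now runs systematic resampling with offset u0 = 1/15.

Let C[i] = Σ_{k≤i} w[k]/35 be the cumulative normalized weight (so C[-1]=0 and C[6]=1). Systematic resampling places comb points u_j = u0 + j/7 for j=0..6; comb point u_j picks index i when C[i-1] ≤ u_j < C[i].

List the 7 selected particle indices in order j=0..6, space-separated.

0 1 2 3 4 5 5

C = [4/35, 12/35, 17/35, 18/35, 27/35, 34/35, 1]
j=0: u_0=1/15 ∈ [0, 4/35) → index 0
j=1: u_1=22/105 ∈ [4/35, 12/35) → index 1
j=2: u_2=37/105 ∈ [12/35, 17/35) → index 2
j=3: u_3=52/105 ∈ [17/35, 18/35) → index 3
j=4: u_4=67/105 ∈ [18/35, 27/35) → index 4
j=5: u_5=82/105 ∈ [27/35, 34/35) → index 5
j=6: u_6=97/105 ∈ [27/35, 34/35) → index 5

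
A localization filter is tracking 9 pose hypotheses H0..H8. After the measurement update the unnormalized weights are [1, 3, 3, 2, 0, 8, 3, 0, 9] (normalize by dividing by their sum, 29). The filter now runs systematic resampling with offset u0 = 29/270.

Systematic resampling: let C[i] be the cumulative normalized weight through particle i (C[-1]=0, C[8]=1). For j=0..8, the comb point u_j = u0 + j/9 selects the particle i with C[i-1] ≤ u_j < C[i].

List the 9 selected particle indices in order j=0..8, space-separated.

C = [1/29, 4/29, 7/29, 9/29, 9/29, 17/29, 20/29, 20/29, 1]
j=0: u_0=29/270 ∈ [1/29, 4/29) → index 1
j=1: u_1=59/270 ∈ [4/29, 7/29) → index 2
j=2: u_2=89/270 ∈ [9/29, 17/29) → index 5
j=3: u_3=119/270 ∈ [9/29, 17/29) → index 5
j=4: u_4=149/270 ∈ [9/29, 17/29) → index 5
j=5: u_5=179/270 ∈ [17/29, 20/29) → index 6
j=6: u_6=209/270 ∈ [20/29, 1) → index 8
j=7: u_7=239/270 ∈ [20/29, 1) → index 8
j=8: u_8=269/270 ∈ [20/29, 1) → index 8

1 2 5 5 5 6 8 8 8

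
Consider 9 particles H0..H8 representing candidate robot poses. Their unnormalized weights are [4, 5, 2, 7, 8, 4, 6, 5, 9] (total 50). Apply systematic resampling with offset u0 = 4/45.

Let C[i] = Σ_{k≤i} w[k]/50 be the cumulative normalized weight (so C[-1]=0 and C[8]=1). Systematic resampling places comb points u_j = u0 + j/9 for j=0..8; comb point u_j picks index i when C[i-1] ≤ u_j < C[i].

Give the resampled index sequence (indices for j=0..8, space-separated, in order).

C = [2/25, 9/50, 11/50, 9/25, 13/25, 3/5, 18/25, 41/50, 1]
j=0: u_0=4/45 ∈ [2/25, 9/50) → index 1
j=1: u_1=1/5 ∈ [9/50, 11/50) → index 2
j=2: u_2=14/45 ∈ [11/50, 9/25) → index 3
j=3: u_3=19/45 ∈ [9/25, 13/25) → index 4
j=4: u_4=8/15 ∈ [13/25, 3/5) → index 5
j=5: u_5=29/45 ∈ [3/5, 18/25) → index 6
j=6: u_6=34/45 ∈ [18/25, 41/50) → index 7
j=7: u_7=13/15 ∈ [41/50, 1) → index 8
j=8: u_8=44/45 ∈ [41/50, 1) → index 8

1 2 3 4 5 6 7 8 8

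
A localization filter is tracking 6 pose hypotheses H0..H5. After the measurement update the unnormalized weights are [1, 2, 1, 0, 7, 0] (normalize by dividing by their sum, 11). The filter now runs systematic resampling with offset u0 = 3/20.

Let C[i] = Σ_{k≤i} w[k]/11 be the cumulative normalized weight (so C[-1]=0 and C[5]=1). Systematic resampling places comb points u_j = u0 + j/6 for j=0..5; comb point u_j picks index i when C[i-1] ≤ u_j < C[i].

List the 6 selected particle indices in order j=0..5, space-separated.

1 2 4 4 4 4

C = [1/11, 3/11, 4/11, 4/11, 1, 1]
j=0: u_0=3/20 ∈ [1/11, 3/11) → index 1
j=1: u_1=19/60 ∈ [3/11, 4/11) → index 2
j=2: u_2=29/60 ∈ [4/11, 1) → index 4
j=3: u_3=13/20 ∈ [4/11, 1) → index 4
j=4: u_4=49/60 ∈ [4/11, 1) → index 4
j=5: u_5=59/60 ∈ [4/11, 1) → index 4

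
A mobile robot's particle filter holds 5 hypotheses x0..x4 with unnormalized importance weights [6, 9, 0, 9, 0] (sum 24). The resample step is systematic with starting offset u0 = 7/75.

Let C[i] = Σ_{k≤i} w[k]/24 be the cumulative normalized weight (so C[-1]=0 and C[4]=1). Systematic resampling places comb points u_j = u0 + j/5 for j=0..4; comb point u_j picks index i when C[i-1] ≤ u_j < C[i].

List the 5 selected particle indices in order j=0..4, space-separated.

0 1 1 3 3

C = [1/4, 5/8, 5/8, 1, 1]
j=0: u_0=7/75 ∈ [0, 1/4) → index 0
j=1: u_1=22/75 ∈ [1/4, 5/8) → index 1
j=2: u_2=37/75 ∈ [1/4, 5/8) → index 1
j=3: u_3=52/75 ∈ [5/8, 1) → index 3
j=4: u_4=67/75 ∈ [5/8, 1) → index 3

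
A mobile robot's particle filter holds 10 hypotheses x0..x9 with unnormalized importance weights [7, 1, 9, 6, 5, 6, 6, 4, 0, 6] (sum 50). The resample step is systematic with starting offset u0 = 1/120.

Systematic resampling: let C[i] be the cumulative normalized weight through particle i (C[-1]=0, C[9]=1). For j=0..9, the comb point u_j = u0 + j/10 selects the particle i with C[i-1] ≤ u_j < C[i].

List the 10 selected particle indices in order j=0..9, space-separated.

0 0 2 2 3 4 5 6 7 9

C = [7/50, 4/25, 17/50, 23/50, 14/25, 17/25, 4/5, 22/25, 22/25, 1]
j=0: u_0=1/120 ∈ [0, 7/50) → index 0
j=1: u_1=13/120 ∈ [0, 7/50) → index 0
j=2: u_2=5/24 ∈ [4/25, 17/50) → index 2
j=3: u_3=37/120 ∈ [4/25, 17/50) → index 2
j=4: u_4=49/120 ∈ [17/50, 23/50) → index 3
j=5: u_5=61/120 ∈ [23/50, 14/25) → index 4
j=6: u_6=73/120 ∈ [14/25, 17/25) → index 5
j=7: u_7=17/24 ∈ [17/25, 4/5) → index 6
j=8: u_8=97/120 ∈ [4/5, 22/25) → index 7
j=9: u_9=109/120 ∈ [22/25, 1) → index 9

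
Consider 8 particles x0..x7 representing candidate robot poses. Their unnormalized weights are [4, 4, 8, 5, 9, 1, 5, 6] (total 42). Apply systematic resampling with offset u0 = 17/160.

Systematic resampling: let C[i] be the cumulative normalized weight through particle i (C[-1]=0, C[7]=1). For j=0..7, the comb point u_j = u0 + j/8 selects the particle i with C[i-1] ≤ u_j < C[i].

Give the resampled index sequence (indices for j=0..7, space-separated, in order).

1 2 2 3 4 5 6 7

C = [2/21, 4/21, 8/21, 1/2, 5/7, 31/42, 6/7, 1]
j=0: u_0=17/160 ∈ [2/21, 4/21) → index 1
j=1: u_1=37/160 ∈ [4/21, 8/21) → index 2
j=2: u_2=57/160 ∈ [4/21, 8/21) → index 2
j=3: u_3=77/160 ∈ [8/21, 1/2) → index 3
j=4: u_4=97/160 ∈ [1/2, 5/7) → index 4
j=5: u_5=117/160 ∈ [5/7, 31/42) → index 5
j=6: u_6=137/160 ∈ [31/42, 6/7) → index 6
j=7: u_7=157/160 ∈ [6/7, 1) → index 7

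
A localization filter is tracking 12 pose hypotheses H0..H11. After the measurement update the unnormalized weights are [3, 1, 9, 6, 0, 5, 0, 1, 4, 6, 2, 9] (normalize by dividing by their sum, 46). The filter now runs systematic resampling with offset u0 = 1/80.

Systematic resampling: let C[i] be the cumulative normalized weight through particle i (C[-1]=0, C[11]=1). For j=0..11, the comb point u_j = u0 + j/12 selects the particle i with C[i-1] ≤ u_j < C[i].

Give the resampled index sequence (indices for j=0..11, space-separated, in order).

C = [3/46, 2/23, 13/46, 19/46, 19/46, 12/23, 12/23, 25/46, 29/46, 35/46, 37/46, 1]
j=0: u_0=1/80 ∈ [0, 3/46) → index 0
j=1: u_1=23/240 ∈ [2/23, 13/46) → index 2
j=2: u_2=43/240 ∈ [2/23, 13/46) → index 2
j=3: u_3=21/80 ∈ [2/23, 13/46) → index 2
j=4: u_4=83/240 ∈ [13/46, 19/46) → index 3
j=5: u_5=103/240 ∈ [19/46, 12/23) → index 5
j=6: u_6=41/80 ∈ [19/46, 12/23) → index 5
j=7: u_7=143/240 ∈ [25/46, 29/46) → index 8
j=8: u_8=163/240 ∈ [29/46, 35/46) → index 9
j=9: u_9=61/80 ∈ [35/46, 37/46) → index 10
j=10: u_10=203/240 ∈ [37/46, 1) → index 11
j=11: u_11=223/240 ∈ [37/46, 1) → index 11

0 2 2 2 3 5 5 8 9 10 11 11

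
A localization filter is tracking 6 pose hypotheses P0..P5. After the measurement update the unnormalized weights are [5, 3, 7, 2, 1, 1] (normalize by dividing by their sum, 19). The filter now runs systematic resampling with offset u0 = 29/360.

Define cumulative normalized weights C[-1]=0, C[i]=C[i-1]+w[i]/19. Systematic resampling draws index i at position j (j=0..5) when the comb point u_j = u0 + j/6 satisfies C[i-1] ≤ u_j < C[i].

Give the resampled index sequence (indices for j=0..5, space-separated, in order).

C = [5/19, 8/19, 15/19, 17/19, 18/19, 1]
j=0: u_0=29/360 ∈ [0, 5/19) → index 0
j=1: u_1=89/360 ∈ [0, 5/19) → index 0
j=2: u_2=149/360 ∈ [5/19, 8/19) → index 1
j=3: u_3=209/360 ∈ [8/19, 15/19) → index 2
j=4: u_4=269/360 ∈ [8/19, 15/19) → index 2
j=5: u_5=329/360 ∈ [17/19, 18/19) → index 4

0 0 1 2 2 4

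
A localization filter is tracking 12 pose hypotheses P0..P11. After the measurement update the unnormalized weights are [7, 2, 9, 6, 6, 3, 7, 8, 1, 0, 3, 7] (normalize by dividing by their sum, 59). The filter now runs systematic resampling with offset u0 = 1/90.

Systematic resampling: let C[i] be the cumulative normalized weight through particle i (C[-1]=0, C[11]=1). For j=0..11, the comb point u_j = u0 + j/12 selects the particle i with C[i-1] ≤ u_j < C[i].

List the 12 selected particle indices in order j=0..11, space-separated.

0 0 2 2 3 4 5 6 6 7 10 11

C = [7/59, 9/59, 18/59, 24/59, 30/59, 33/59, 40/59, 48/59, 49/59, 49/59, 52/59, 1]
j=0: u_0=1/90 ∈ [0, 7/59) → index 0
j=1: u_1=17/180 ∈ [0, 7/59) → index 0
j=2: u_2=8/45 ∈ [9/59, 18/59) → index 2
j=3: u_3=47/180 ∈ [9/59, 18/59) → index 2
j=4: u_4=31/90 ∈ [18/59, 24/59) → index 3
j=5: u_5=77/180 ∈ [24/59, 30/59) → index 4
j=6: u_6=23/45 ∈ [30/59, 33/59) → index 5
j=7: u_7=107/180 ∈ [33/59, 40/59) → index 6
j=8: u_8=61/90 ∈ [33/59, 40/59) → index 6
j=9: u_9=137/180 ∈ [40/59, 48/59) → index 7
j=10: u_10=38/45 ∈ [49/59, 52/59) → index 10
j=11: u_11=167/180 ∈ [52/59, 1) → index 11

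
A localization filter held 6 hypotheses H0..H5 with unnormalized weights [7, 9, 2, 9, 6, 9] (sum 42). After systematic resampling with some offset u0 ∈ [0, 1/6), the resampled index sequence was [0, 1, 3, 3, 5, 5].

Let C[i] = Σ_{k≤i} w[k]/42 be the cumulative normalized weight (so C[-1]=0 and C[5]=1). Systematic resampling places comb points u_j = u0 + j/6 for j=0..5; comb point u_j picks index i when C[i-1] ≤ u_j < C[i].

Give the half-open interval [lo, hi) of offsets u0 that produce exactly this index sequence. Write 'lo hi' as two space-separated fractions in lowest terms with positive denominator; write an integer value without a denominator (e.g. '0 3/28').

C = [1/6, 8/21, 3/7, 9/14, 11/14, 1]
j=0 picked index 0: u0 ∈ [0, 1/6)
j=1 picked index 1: u0 ∈ [0, 3/14)
j=2 picked index 3: u0 ∈ [2/21, 13/42)
j=3 picked index 3: u0 ∈ [-1/14, 1/7)
j=4 picked index 5: u0 ∈ [5/42, 1/3)
j=5 picked index 5: u0 ∈ [-1/21, 1/6)
intersection: [5/42, 1/7)

5/42 1/7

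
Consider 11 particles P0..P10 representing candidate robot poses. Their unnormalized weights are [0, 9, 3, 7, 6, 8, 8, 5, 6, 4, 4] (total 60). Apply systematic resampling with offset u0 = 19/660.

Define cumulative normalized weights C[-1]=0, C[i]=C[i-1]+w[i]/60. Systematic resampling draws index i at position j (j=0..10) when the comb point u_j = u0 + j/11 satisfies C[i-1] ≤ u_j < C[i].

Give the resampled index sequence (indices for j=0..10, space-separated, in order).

1 1 3 3 4 5 6 6 7 8 10

C = [0, 3/20, 1/5, 19/60, 5/12, 11/20, 41/60, 23/30, 13/15, 14/15, 1]
j=0: u_0=19/660 ∈ [0, 3/20) → index 1
j=1: u_1=79/660 ∈ [0, 3/20) → index 1
j=2: u_2=139/660 ∈ [1/5, 19/60) → index 3
j=3: u_3=199/660 ∈ [1/5, 19/60) → index 3
j=4: u_4=259/660 ∈ [19/60, 5/12) → index 4
j=5: u_5=29/60 ∈ [5/12, 11/20) → index 5
j=6: u_6=379/660 ∈ [11/20, 41/60) → index 6
j=7: u_7=439/660 ∈ [11/20, 41/60) → index 6
j=8: u_8=499/660 ∈ [41/60, 23/30) → index 7
j=9: u_9=559/660 ∈ [23/30, 13/15) → index 8
j=10: u_10=619/660 ∈ [14/15, 1) → index 10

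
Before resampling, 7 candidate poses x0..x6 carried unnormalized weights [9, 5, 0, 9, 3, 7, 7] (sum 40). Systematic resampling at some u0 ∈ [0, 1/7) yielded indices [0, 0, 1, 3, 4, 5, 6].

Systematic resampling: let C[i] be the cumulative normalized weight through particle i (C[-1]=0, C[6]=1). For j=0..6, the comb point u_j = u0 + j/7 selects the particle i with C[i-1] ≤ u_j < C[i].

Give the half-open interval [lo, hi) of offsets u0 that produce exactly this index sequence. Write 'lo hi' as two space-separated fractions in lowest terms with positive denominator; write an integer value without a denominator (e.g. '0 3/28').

1/280 9/140

C = [9/40, 7/20, 7/20, 23/40, 13/20, 33/40, 1]
j=0 picked index 0: u0 ∈ [0, 9/40)
j=1 picked index 0: u0 ∈ [-1/7, 23/280)
j=2 picked index 1: u0 ∈ [-17/280, 9/140)
j=3 picked index 3: u0 ∈ [-11/140, 41/280)
j=4 picked index 4: u0 ∈ [1/280, 11/140)
j=5 picked index 5: u0 ∈ [-9/140, 31/280)
j=6 picked index 6: u0 ∈ [-9/280, 1/7)
intersection: [1/280, 9/140)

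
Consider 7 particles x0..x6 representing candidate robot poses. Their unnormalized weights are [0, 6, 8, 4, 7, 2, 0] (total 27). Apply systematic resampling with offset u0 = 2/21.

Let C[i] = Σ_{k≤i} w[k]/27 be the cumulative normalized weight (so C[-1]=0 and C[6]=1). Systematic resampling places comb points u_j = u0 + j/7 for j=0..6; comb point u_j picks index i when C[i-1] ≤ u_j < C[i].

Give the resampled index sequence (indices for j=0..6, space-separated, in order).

C = [0, 2/9, 14/27, 2/3, 25/27, 1, 1]
j=0: u_0=2/21 ∈ [0, 2/9) → index 1
j=1: u_1=5/21 ∈ [2/9, 14/27) → index 2
j=2: u_2=8/21 ∈ [2/9, 14/27) → index 2
j=3: u_3=11/21 ∈ [14/27, 2/3) → index 3
j=4: u_4=2/3 ∈ [2/3, 25/27) → index 4
j=5: u_5=17/21 ∈ [2/3, 25/27) → index 4
j=6: u_6=20/21 ∈ [25/27, 1) → index 5

1 2 2 3 4 4 5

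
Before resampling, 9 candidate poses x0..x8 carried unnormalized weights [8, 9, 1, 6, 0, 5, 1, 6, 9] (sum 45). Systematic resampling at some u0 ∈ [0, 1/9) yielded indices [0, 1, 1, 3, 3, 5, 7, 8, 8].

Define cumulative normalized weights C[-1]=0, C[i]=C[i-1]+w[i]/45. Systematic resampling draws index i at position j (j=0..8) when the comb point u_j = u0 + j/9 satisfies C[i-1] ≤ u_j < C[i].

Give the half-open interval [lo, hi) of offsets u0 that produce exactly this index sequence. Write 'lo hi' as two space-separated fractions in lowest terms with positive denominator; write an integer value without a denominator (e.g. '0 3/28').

C = [8/45, 17/45, 2/5, 8/15, 8/15, 29/45, 2/3, 4/5, 1]
j=0 picked index 0: u0 ∈ [0, 8/45)
j=1 picked index 1: u0 ∈ [1/15, 4/15)
j=2 picked index 1: u0 ∈ [-2/45, 7/45)
j=3 picked index 3: u0 ∈ [1/15, 1/5)
j=4 picked index 3: u0 ∈ [-2/45, 4/45)
j=5 picked index 5: u0 ∈ [-1/45, 4/45)
j=6 picked index 7: u0 ∈ [0, 2/15)
j=7 picked index 8: u0 ∈ [1/45, 2/9)
j=8 picked index 8: u0 ∈ [-4/45, 1/9)
intersection: [1/15, 4/45)

1/15 4/45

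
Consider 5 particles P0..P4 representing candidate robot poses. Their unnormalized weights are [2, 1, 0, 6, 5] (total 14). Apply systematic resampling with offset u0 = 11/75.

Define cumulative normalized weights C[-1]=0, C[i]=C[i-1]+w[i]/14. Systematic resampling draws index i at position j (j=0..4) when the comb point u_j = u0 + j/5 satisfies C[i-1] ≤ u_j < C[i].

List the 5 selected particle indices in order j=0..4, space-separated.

1 3 3 4 4

C = [1/7, 3/14, 3/14, 9/14, 1]
j=0: u_0=11/75 ∈ [1/7, 3/14) → index 1
j=1: u_1=26/75 ∈ [3/14, 9/14) → index 3
j=2: u_2=41/75 ∈ [3/14, 9/14) → index 3
j=3: u_3=56/75 ∈ [9/14, 1) → index 4
j=4: u_4=71/75 ∈ [9/14, 1) → index 4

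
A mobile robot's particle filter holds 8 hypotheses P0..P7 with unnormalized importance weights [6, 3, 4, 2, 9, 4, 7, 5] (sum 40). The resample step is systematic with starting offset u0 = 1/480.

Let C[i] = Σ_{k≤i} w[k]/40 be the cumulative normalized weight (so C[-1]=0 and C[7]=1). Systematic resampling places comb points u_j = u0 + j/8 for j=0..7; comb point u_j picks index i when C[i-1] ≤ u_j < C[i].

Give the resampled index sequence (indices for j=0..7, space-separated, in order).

0 0 2 4 4 5 6 7

C = [3/20, 9/40, 13/40, 3/8, 3/5, 7/10, 7/8, 1]
j=0: u_0=1/480 ∈ [0, 3/20) → index 0
j=1: u_1=61/480 ∈ [0, 3/20) → index 0
j=2: u_2=121/480 ∈ [9/40, 13/40) → index 2
j=3: u_3=181/480 ∈ [3/8, 3/5) → index 4
j=4: u_4=241/480 ∈ [3/8, 3/5) → index 4
j=5: u_5=301/480 ∈ [3/5, 7/10) → index 5
j=6: u_6=361/480 ∈ [7/10, 7/8) → index 6
j=7: u_7=421/480 ∈ [7/8, 1) → index 7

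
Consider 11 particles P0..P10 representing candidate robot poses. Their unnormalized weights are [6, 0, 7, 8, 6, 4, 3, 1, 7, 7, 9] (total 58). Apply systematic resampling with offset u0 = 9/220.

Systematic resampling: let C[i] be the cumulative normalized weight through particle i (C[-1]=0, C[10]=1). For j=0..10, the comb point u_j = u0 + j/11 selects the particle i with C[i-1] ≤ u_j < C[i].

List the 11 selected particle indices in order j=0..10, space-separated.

C = [3/29, 3/29, 13/58, 21/58, 27/58, 31/58, 17/29, 35/58, 21/29, 49/58, 1]
j=0: u_0=9/220 ∈ [0, 3/29) → index 0
j=1: u_1=29/220 ∈ [3/29, 13/58) → index 2
j=2: u_2=49/220 ∈ [3/29, 13/58) → index 2
j=3: u_3=69/220 ∈ [13/58, 21/58) → index 3
j=4: u_4=89/220 ∈ [21/58, 27/58) → index 4
j=5: u_5=109/220 ∈ [27/58, 31/58) → index 5
j=6: u_6=129/220 ∈ [17/29, 35/58) → index 7
j=7: u_7=149/220 ∈ [35/58, 21/29) → index 8
j=8: u_8=169/220 ∈ [21/29, 49/58) → index 9
j=9: u_9=189/220 ∈ [49/58, 1) → index 10
j=10: u_10=19/20 ∈ [49/58, 1) → index 10

0 2 2 3 4 5 7 8 9 10 10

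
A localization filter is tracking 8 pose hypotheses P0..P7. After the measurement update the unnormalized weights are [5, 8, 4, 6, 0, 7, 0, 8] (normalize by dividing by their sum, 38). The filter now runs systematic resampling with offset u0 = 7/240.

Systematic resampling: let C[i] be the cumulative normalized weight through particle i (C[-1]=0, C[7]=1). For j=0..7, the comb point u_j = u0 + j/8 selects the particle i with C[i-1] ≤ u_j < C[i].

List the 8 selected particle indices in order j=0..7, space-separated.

C = [5/38, 13/38, 17/38, 23/38, 23/38, 15/19, 15/19, 1]
j=0: u_0=7/240 ∈ [0, 5/38) → index 0
j=1: u_1=37/240 ∈ [5/38, 13/38) → index 1
j=2: u_2=67/240 ∈ [5/38, 13/38) → index 1
j=3: u_3=97/240 ∈ [13/38, 17/38) → index 2
j=4: u_4=127/240 ∈ [17/38, 23/38) → index 3
j=5: u_5=157/240 ∈ [23/38, 15/19) → index 5
j=6: u_6=187/240 ∈ [23/38, 15/19) → index 5
j=7: u_7=217/240 ∈ [15/19, 1) → index 7

0 1 1 2 3 5 5 7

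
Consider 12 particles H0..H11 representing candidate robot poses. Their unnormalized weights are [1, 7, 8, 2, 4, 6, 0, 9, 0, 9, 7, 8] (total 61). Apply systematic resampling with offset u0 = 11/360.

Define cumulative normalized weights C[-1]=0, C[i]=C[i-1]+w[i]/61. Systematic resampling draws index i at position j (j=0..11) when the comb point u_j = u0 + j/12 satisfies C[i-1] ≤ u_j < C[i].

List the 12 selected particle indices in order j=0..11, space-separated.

1 1 2 3 5 5 7 9 9 10 10 11

C = [1/61, 8/61, 16/61, 18/61, 22/61, 28/61, 28/61, 37/61, 37/61, 46/61, 53/61, 1]
j=0: u_0=11/360 ∈ [1/61, 8/61) → index 1
j=1: u_1=41/360 ∈ [1/61, 8/61) → index 1
j=2: u_2=71/360 ∈ [8/61, 16/61) → index 2
j=3: u_3=101/360 ∈ [16/61, 18/61) → index 3
j=4: u_4=131/360 ∈ [22/61, 28/61) → index 5
j=5: u_5=161/360 ∈ [22/61, 28/61) → index 5
j=6: u_6=191/360 ∈ [28/61, 37/61) → index 7
j=7: u_7=221/360 ∈ [37/61, 46/61) → index 9
j=8: u_8=251/360 ∈ [37/61, 46/61) → index 9
j=9: u_9=281/360 ∈ [46/61, 53/61) → index 10
j=10: u_10=311/360 ∈ [46/61, 53/61) → index 10
j=11: u_11=341/360 ∈ [53/61, 1) → index 11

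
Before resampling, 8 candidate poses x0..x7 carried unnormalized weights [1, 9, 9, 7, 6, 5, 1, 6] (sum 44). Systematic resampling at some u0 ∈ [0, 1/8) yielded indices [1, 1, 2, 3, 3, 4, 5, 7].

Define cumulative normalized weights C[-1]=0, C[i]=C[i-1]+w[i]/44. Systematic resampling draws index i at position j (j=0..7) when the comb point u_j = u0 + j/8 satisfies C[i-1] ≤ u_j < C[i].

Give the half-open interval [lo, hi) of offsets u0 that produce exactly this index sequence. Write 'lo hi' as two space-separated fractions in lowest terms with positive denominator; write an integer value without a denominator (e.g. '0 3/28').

5/88 1/11

C = [1/44, 5/22, 19/44, 13/22, 8/11, 37/44, 19/22, 1]
j=0 picked index 1: u0 ∈ [1/44, 5/22)
j=1 picked index 1: u0 ∈ [-9/88, 9/88)
j=2 picked index 2: u0 ∈ [-1/44, 2/11)
j=3 picked index 3: u0 ∈ [5/88, 19/88)
j=4 picked index 3: u0 ∈ [-3/44, 1/11)
j=5 picked index 4: u0 ∈ [-3/88, 9/88)
j=6 picked index 5: u0 ∈ [-1/44, 1/11)
j=7 picked index 7: u0 ∈ [-1/88, 1/8)
intersection: [5/88, 1/11)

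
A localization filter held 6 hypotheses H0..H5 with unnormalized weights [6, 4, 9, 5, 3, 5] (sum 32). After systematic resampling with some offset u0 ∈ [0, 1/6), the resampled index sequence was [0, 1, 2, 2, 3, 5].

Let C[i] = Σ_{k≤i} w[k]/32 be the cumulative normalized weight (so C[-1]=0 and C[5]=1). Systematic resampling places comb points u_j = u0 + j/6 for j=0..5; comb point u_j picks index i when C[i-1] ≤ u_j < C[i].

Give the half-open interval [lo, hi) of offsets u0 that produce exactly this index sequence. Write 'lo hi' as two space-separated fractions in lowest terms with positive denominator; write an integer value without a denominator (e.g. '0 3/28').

1/48 1/12

C = [3/16, 5/16, 19/32, 3/4, 27/32, 1]
j=0 picked index 0: u0 ∈ [0, 3/16)
j=1 picked index 1: u0 ∈ [1/48, 7/48)
j=2 picked index 2: u0 ∈ [-1/48, 25/96)
j=3 picked index 2: u0 ∈ [-3/16, 3/32)
j=4 picked index 3: u0 ∈ [-7/96, 1/12)
j=5 picked index 5: u0 ∈ [1/96, 1/6)
intersection: [1/48, 1/12)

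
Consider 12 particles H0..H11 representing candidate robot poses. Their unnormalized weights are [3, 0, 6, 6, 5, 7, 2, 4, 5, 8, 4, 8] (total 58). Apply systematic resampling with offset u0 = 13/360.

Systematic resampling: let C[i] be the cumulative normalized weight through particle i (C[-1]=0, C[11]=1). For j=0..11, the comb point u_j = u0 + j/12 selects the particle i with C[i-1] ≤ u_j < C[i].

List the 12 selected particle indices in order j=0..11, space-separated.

C = [3/58, 3/58, 9/58, 15/58, 10/29, 27/58, 1/2, 33/58, 19/29, 23/29, 25/29, 1]
j=0: u_0=13/360 ∈ [0, 3/58) → index 0
j=1: u_1=43/360 ∈ [3/58, 9/58) → index 2
j=2: u_2=73/360 ∈ [9/58, 15/58) → index 3
j=3: u_3=103/360 ∈ [15/58, 10/29) → index 4
j=4: u_4=133/360 ∈ [10/29, 27/58) → index 5
j=5: u_5=163/360 ∈ [10/29, 27/58) → index 5
j=6: u_6=193/360 ∈ [1/2, 33/58) → index 7
j=7: u_7=223/360 ∈ [33/58, 19/29) → index 8
j=8: u_8=253/360 ∈ [19/29, 23/29) → index 9
j=9: u_9=283/360 ∈ [19/29, 23/29) → index 9
j=10: u_10=313/360 ∈ [25/29, 1) → index 11
j=11: u_11=343/360 ∈ [25/29, 1) → index 11

0 2 3 4 5 5 7 8 9 9 11 11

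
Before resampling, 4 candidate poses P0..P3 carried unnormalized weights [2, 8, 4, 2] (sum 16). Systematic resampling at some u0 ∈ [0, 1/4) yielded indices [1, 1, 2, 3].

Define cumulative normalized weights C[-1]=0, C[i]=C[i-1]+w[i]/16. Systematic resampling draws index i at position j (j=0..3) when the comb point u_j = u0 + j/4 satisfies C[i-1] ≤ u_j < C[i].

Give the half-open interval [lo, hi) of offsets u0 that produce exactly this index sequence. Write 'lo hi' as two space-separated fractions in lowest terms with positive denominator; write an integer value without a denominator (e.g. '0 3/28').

C = [1/8, 5/8, 7/8, 1]
j=0 picked index 1: u0 ∈ [1/8, 5/8)
j=1 picked index 1: u0 ∈ [-1/8, 3/8)
j=2 picked index 2: u0 ∈ [1/8, 3/8)
j=3 picked index 3: u0 ∈ [1/8, 1/4)
intersection: [1/8, 1/4)

1/8 1/4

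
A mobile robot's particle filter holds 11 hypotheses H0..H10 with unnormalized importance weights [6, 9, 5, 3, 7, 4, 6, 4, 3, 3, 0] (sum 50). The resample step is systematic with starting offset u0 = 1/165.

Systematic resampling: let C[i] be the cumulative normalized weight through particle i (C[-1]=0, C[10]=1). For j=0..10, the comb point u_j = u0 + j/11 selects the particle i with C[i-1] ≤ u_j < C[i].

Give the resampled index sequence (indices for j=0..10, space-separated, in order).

C = [3/25, 3/10, 2/5, 23/50, 3/5, 17/25, 4/5, 22/25, 47/50, 1, 1]
j=0: u_0=1/165 ∈ [0, 3/25) → index 0
j=1: u_1=16/165 ∈ [0, 3/25) → index 0
j=2: u_2=31/165 ∈ [3/25, 3/10) → index 1
j=3: u_3=46/165 ∈ [3/25, 3/10) → index 1
j=4: u_4=61/165 ∈ [3/10, 2/5) → index 2
j=5: u_5=76/165 ∈ [23/50, 3/5) → index 4
j=6: u_6=91/165 ∈ [23/50, 3/5) → index 4
j=7: u_7=106/165 ∈ [3/5, 17/25) → index 5
j=8: u_8=11/15 ∈ [17/25, 4/5) → index 6
j=9: u_9=136/165 ∈ [4/5, 22/25) → index 7
j=10: u_10=151/165 ∈ [22/25, 47/50) → index 8

0 0 1 1 2 4 4 5 6 7 8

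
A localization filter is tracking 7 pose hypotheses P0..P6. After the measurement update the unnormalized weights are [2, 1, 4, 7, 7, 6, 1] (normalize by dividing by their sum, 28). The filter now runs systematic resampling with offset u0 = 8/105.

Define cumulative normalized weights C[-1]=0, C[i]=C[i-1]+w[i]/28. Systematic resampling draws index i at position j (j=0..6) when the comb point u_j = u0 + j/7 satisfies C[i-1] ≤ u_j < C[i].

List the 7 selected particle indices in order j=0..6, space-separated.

1 2 3 4 4 5 5

C = [1/14, 3/28, 1/4, 1/2, 3/4, 27/28, 1]
j=0: u_0=8/105 ∈ [1/14, 3/28) → index 1
j=1: u_1=23/105 ∈ [3/28, 1/4) → index 2
j=2: u_2=38/105 ∈ [1/4, 1/2) → index 3
j=3: u_3=53/105 ∈ [1/2, 3/4) → index 4
j=4: u_4=68/105 ∈ [1/2, 3/4) → index 4
j=5: u_5=83/105 ∈ [3/4, 27/28) → index 5
j=6: u_6=14/15 ∈ [3/4, 27/28) → index 5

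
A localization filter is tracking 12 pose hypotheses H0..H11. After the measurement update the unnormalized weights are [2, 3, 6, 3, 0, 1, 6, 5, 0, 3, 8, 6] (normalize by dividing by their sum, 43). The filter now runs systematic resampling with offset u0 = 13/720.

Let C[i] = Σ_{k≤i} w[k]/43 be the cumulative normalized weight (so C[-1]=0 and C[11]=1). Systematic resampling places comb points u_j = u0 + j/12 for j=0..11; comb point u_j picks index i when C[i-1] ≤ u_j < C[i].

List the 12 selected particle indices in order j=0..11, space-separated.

C = [2/43, 5/43, 11/43, 14/43, 14/43, 15/43, 21/43, 26/43, 26/43, 29/43, 37/43, 1]
j=0: u_0=13/720 ∈ [0, 2/43) → index 0
j=1: u_1=73/720 ∈ [2/43, 5/43) → index 1
j=2: u_2=133/720 ∈ [5/43, 11/43) → index 2
j=3: u_3=193/720 ∈ [11/43, 14/43) → index 3
j=4: u_4=253/720 ∈ [15/43, 21/43) → index 6
j=5: u_5=313/720 ∈ [15/43, 21/43) → index 6
j=6: u_6=373/720 ∈ [21/43, 26/43) → index 7
j=7: u_7=433/720 ∈ [21/43, 26/43) → index 7
j=8: u_8=493/720 ∈ [29/43, 37/43) → index 10
j=9: u_9=553/720 ∈ [29/43, 37/43) → index 10
j=10: u_10=613/720 ∈ [29/43, 37/43) → index 10
j=11: u_11=673/720 ∈ [37/43, 1) → index 11

0 1 2 3 6 6 7 7 10 10 10 11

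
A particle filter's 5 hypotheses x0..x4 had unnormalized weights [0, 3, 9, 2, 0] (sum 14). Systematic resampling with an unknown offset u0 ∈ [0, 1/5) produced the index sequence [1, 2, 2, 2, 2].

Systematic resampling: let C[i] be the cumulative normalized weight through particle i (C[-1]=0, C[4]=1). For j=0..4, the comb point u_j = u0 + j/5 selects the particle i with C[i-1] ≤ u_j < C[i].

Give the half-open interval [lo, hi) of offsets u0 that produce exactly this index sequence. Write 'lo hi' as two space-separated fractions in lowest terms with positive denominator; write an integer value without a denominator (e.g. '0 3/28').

C = [0, 3/14, 6/7, 1, 1]
j=0 picked index 1: u0 ∈ [0, 3/14)
j=1 picked index 2: u0 ∈ [1/70, 23/35)
j=2 picked index 2: u0 ∈ [-13/70, 16/35)
j=3 picked index 2: u0 ∈ [-27/70, 9/35)
j=4 picked index 2: u0 ∈ [-41/70, 2/35)
intersection: [1/70, 2/35)

1/70 2/35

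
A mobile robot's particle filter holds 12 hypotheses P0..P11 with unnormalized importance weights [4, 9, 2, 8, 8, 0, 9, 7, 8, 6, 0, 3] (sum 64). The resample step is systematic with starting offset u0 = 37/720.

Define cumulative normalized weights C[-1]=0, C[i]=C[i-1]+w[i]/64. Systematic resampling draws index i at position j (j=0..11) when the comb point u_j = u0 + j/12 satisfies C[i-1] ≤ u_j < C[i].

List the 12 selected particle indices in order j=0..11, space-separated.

C = [1/16, 13/64, 15/64, 23/64, 31/64, 31/64, 5/8, 47/64, 55/64, 61/64, 61/64, 1]
j=0: u_0=37/720 ∈ [0, 1/16) → index 0
j=1: u_1=97/720 ∈ [1/16, 13/64) → index 1
j=2: u_2=157/720 ∈ [13/64, 15/64) → index 2
j=3: u_3=217/720 ∈ [15/64, 23/64) → index 3
j=4: u_4=277/720 ∈ [23/64, 31/64) → index 4
j=5: u_5=337/720 ∈ [23/64, 31/64) → index 4
j=6: u_6=397/720 ∈ [31/64, 5/8) → index 6
j=7: u_7=457/720 ∈ [5/8, 47/64) → index 7
j=8: u_8=517/720 ∈ [5/8, 47/64) → index 7
j=9: u_9=577/720 ∈ [47/64, 55/64) → index 8
j=10: u_10=637/720 ∈ [55/64, 61/64) → index 9
j=11: u_11=697/720 ∈ [61/64, 1) → index 11

0 1 2 3 4 4 6 7 7 8 9 11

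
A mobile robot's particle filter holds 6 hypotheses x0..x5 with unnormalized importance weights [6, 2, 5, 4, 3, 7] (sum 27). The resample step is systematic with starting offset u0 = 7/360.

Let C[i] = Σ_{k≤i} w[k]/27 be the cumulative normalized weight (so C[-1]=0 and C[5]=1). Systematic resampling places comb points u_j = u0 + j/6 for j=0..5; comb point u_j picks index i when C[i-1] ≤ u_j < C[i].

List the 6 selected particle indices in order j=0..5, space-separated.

0 0 2 3 4 5

C = [2/9, 8/27, 13/27, 17/27, 20/27, 1]
j=0: u_0=7/360 ∈ [0, 2/9) → index 0
j=1: u_1=67/360 ∈ [0, 2/9) → index 0
j=2: u_2=127/360 ∈ [8/27, 13/27) → index 2
j=3: u_3=187/360 ∈ [13/27, 17/27) → index 3
j=4: u_4=247/360 ∈ [17/27, 20/27) → index 4
j=5: u_5=307/360 ∈ [20/27, 1) → index 5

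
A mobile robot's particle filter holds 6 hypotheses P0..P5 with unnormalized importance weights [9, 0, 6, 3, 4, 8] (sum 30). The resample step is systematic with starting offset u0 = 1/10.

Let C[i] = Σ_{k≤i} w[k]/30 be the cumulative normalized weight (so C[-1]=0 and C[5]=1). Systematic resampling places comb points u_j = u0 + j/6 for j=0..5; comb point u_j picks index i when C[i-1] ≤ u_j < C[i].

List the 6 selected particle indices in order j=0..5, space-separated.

C = [3/10, 3/10, 1/2, 3/5, 11/15, 1]
j=0: u_0=1/10 ∈ [0, 3/10) → index 0
j=1: u_1=4/15 ∈ [0, 3/10) → index 0
j=2: u_2=13/30 ∈ [3/10, 1/2) → index 2
j=3: u_3=3/5 ∈ [3/5, 11/15) → index 4
j=4: u_4=23/30 ∈ [11/15, 1) → index 5
j=5: u_5=14/15 ∈ [11/15, 1) → index 5

0 0 2 4 5 5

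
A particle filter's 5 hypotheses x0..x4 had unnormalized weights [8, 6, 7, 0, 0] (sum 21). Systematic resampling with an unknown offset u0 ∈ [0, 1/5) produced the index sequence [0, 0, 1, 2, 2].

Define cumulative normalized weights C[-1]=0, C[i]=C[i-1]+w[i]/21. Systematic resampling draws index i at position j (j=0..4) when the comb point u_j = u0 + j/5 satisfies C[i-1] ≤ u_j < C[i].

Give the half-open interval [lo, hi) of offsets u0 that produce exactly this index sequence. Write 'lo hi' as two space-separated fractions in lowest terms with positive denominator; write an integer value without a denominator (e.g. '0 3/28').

1/15 19/105

C = [8/21, 2/3, 1, 1, 1]
j=0 picked index 0: u0 ∈ [0, 8/21)
j=1 picked index 0: u0 ∈ [-1/5, 19/105)
j=2 picked index 1: u0 ∈ [-2/105, 4/15)
j=3 picked index 2: u0 ∈ [1/15, 2/5)
j=4 picked index 2: u0 ∈ [-2/15, 1/5)
intersection: [1/15, 19/105)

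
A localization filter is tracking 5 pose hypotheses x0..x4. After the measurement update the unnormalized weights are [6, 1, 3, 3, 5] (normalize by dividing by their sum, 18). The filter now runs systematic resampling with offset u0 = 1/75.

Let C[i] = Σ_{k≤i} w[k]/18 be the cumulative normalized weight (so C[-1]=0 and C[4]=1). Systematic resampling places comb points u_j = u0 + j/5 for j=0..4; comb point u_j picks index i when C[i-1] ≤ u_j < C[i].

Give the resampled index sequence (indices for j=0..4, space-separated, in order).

C = [1/3, 7/18, 5/9, 13/18, 1]
j=0: u_0=1/75 ∈ [0, 1/3) → index 0
j=1: u_1=16/75 ∈ [0, 1/3) → index 0
j=2: u_2=31/75 ∈ [7/18, 5/9) → index 2
j=3: u_3=46/75 ∈ [5/9, 13/18) → index 3
j=4: u_4=61/75 ∈ [13/18, 1) → index 4

0 0 2 3 4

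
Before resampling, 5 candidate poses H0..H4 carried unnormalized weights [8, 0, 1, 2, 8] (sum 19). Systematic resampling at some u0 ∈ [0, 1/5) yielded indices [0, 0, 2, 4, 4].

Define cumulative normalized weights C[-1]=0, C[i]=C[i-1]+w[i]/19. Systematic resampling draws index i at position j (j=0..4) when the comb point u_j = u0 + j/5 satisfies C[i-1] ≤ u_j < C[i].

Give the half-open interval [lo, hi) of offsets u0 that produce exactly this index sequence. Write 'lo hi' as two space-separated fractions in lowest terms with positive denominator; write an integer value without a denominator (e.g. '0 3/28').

2/95 7/95

C = [8/19, 8/19, 9/19, 11/19, 1]
j=0 picked index 0: u0 ∈ [0, 8/19)
j=1 picked index 0: u0 ∈ [-1/5, 21/95)
j=2 picked index 2: u0 ∈ [2/95, 7/95)
j=3 picked index 4: u0 ∈ [-2/95, 2/5)
j=4 picked index 4: u0 ∈ [-21/95, 1/5)
intersection: [2/95, 7/95)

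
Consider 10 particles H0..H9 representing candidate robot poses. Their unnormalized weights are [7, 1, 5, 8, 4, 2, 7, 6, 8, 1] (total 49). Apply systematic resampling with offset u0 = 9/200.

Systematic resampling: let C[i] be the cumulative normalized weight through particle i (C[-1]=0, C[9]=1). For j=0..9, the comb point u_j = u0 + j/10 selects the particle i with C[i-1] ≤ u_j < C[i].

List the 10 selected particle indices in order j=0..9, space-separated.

0 1 2 3 4 5 6 7 8 8

C = [1/7, 8/49, 13/49, 3/7, 25/49, 27/49, 34/49, 40/49, 48/49, 1]
j=0: u_0=9/200 ∈ [0, 1/7) → index 0
j=1: u_1=29/200 ∈ [1/7, 8/49) → index 1
j=2: u_2=49/200 ∈ [8/49, 13/49) → index 2
j=3: u_3=69/200 ∈ [13/49, 3/7) → index 3
j=4: u_4=89/200 ∈ [3/7, 25/49) → index 4
j=5: u_5=109/200 ∈ [25/49, 27/49) → index 5
j=6: u_6=129/200 ∈ [27/49, 34/49) → index 6
j=7: u_7=149/200 ∈ [34/49, 40/49) → index 7
j=8: u_8=169/200 ∈ [40/49, 48/49) → index 8
j=9: u_9=189/200 ∈ [40/49, 48/49) → index 8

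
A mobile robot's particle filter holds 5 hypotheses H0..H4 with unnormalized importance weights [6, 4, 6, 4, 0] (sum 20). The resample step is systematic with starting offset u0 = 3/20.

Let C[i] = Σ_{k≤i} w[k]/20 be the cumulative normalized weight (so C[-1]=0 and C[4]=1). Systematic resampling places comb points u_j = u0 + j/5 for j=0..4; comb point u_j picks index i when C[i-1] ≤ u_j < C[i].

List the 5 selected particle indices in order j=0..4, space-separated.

C = [3/10, 1/2, 4/5, 1, 1]
j=0: u_0=3/20 ∈ [0, 3/10) → index 0
j=1: u_1=7/20 ∈ [3/10, 1/2) → index 1
j=2: u_2=11/20 ∈ [1/2, 4/5) → index 2
j=3: u_3=3/4 ∈ [1/2, 4/5) → index 2
j=4: u_4=19/20 ∈ [4/5, 1) → index 3

0 1 2 2 3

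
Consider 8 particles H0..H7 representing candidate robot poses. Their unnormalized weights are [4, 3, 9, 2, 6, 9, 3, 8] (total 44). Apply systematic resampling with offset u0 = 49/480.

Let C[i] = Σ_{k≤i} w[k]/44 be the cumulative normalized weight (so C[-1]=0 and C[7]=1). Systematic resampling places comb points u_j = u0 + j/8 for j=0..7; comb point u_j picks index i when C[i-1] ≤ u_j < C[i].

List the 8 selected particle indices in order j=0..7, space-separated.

C = [1/11, 7/44, 4/11, 9/22, 6/11, 3/4, 9/11, 1]
j=0: u_0=49/480 ∈ [1/11, 7/44) → index 1
j=1: u_1=109/480 ∈ [7/44, 4/11) → index 2
j=2: u_2=169/480 ∈ [7/44, 4/11) → index 2
j=3: u_3=229/480 ∈ [9/22, 6/11) → index 4
j=4: u_4=289/480 ∈ [6/11, 3/4) → index 5
j=5: u_5=349/480 ∈ [6/11, 3/4) → index 5
j=6: u_6=409/480 ∈ [9/11, 1) → index 7
j=7: u_7=469/480 ∈ [9/11, 1) → index 7

1 2 2 4 5 5 7 7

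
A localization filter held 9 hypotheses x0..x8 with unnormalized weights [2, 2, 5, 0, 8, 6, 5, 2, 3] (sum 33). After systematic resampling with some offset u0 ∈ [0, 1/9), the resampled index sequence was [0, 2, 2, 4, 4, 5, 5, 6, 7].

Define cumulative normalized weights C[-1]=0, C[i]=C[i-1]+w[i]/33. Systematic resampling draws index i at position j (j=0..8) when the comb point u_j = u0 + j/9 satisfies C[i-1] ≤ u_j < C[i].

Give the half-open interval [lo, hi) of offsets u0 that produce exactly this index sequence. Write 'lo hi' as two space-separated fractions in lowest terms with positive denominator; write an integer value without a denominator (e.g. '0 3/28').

C = [2/33, 4/33, 3/11, 3/11, 17/33, 23/33, 28/33, 10/11, 1]
j=0 picked index 0: u0 ∈ [0, 2/33)
j=1 picked index 2: u0 ∈ [1/99, 16/99)
j=2 picked index 2: u0 ∈ [-10/99, 5/99)
j=3 picked index 4: u0 ∈ [-2/33, 2/11)
j=4 picked index 4: u0 ∈ [-17/99, 7/99)
j=5 picked index 5: u0 ∈ [-4/99, 14/99)
j=6 picked index 5: u0 ∈ [-5/33, 1/33)
j=7 picked index 6: u0 ∈ [-8/99, 7/99)
j=8 picked index 7: u0 ∈ [-4/99, 2/99)
intersection: [1/99, 2/99)

1/99 2/99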